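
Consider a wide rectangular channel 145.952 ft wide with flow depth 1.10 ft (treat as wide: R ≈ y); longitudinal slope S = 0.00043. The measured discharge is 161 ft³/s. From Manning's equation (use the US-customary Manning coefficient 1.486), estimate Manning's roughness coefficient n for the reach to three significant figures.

0.0327

A = b·y = 145.952 × 1.10 = 160.5 ft²
Wide channel: R ≈ y = 1.10 ft
n = (1.486/Q)·A·R^(2/3)·S^(1/2) = (1.486/161) × 160.5 × 1.066 × 0.02074 = 0.03274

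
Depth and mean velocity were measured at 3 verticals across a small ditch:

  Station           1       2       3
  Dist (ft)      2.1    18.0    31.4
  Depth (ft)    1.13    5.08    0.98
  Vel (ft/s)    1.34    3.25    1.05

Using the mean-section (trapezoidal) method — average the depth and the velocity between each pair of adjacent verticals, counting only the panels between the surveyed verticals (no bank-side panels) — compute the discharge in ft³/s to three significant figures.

201 ft³/s

Panel 1-2: Δb = 15.9 ft, d̄ = (1.13+5.08)/2 = 3.105, v̄ = (1.34+3.25)/2 = 2.295 → q = 15.9×3.105×2.295 = 113.3 ft³/s
Panel 2-3: Δb = 13.4 ft, d̄ = (5.08+0.98)/2 = 3.03, v̄ = (3.25+1.05)/2 = 2.15 → q = 13.4×3.03×2.15 = 87.29 ft³/s
Q = Σ q = 200.6 ft³/s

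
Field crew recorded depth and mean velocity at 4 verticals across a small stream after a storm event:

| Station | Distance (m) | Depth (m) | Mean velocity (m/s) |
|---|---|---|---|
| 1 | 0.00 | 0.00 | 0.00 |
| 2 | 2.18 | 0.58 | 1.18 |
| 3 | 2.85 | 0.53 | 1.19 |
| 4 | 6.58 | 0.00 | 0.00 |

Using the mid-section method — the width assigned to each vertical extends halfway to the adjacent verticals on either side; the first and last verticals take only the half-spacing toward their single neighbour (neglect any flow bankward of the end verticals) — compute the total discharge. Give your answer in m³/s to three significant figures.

w_2 = (2.85 − 0.00)/2 = 1.425 m; q_2 = 1.18 × 0.58 × 1.425 = 0.9753 m³/s
w_3 = (6.58 − 2.18)/2 = 2.2 m; q_3 = 1.19 × 0.53 × 2.2 = 1.388 m³/s
Stations 1, 4 contribute zero (depth or velocity is 0).
Q = Σ qᵢ = 2.363 m³/s

2.36 m³/s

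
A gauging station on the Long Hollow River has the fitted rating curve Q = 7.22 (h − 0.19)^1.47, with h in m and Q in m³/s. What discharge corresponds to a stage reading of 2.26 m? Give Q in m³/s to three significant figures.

21.0 m³/s

Q = 7.22 × (2.26 − 0.19)^1.47 = 7.22 × 2.07^1.47 = 21.04 m³/s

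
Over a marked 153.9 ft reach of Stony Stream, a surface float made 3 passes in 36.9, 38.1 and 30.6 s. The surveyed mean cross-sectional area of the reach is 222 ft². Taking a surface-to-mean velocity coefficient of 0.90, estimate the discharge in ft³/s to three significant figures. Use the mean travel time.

t̄ = (36.9 + 38.1 + 30.6) / 3 = 35.2 s
v_surface = L / t̄ = 153.9 / 35.2 = 4.372 ft/s
v_mean = 0.90 × 4.372 = 3.935 ft/s
Q = A × v_mean = 222 × 3.935 = 873.6 ft³/s

874 ft³/s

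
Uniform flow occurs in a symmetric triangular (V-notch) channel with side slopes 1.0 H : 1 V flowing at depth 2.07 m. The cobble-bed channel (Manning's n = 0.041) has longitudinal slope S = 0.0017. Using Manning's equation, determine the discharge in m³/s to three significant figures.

A = z·y² = 1.0×2.07² = 4.285 m²
P = 2y√(1+z²) = 2×2.07×√(1+1.0²) = 5.855 m
R = A/P = 4.285/5.855 = 0.7319 m
Q = (1/n)·A·R^(2/3)·S^(1/2) = (1/0.041) × 4.285 × 0.7319^(2/3) × 0.0017^(1/2) = 3.499 m³/s

3.50 m³/s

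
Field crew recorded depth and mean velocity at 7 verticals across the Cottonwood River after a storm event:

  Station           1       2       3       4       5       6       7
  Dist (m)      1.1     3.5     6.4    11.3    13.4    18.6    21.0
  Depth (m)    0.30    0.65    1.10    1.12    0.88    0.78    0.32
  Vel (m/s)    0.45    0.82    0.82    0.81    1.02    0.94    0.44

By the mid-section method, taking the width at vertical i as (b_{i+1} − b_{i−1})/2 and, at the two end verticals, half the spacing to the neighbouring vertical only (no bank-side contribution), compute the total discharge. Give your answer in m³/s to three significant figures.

14.5 m³/s

w_1 = (3.5 − 1.1)/2 = 1.2 m; q_1 = 0.45 × 0.30 × 1.2 = 0.1620 m³/s
w_2 = (6.4 − 1.1)/2 = 2.65 m; q_2 = 0.82 × 0.65 × 2.65 = 1.412 m³/s
w_3 = (11.3 − 3.5)/2 = 3.9 m; q_3 = 0.82 × 1.10 × 3.9 = 3.518 m³/s
w_4 = (13.4 − 6.4)/2 = 3.5 m; q_4 = 0.81 × 1.12 × 3.5 = 3.175 m³/s
w_5 = (18.6 − 11.3)/2 = 3.65 m; q_5 = 1.02 × 0.88 × 3.65 = 3.276 m³/s
w_6 = (21.0 − 13.4)/2 = 3.8 m; q_6 = 0.94 × 0.78 × 3.8 = 2.786 m³/s
w_7 = (21.0 − 18.6)/2 = 1.2 m; q_7 = 0.44 × 0.32 × 1.2 = 0.1690 m³/s
Q = Σ qᵢ = 14.50 m³/s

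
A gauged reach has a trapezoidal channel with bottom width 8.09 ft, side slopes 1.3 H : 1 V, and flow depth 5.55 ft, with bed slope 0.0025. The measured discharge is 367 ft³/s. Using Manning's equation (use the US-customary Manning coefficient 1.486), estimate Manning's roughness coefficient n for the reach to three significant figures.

A = (b + z·y)·y = (8.09 + 1.3×5.55)×5.55 = 84.94 ft²
P = b + 2y√(1+z²) = 8.09 + 2×5.55×√(1+1.3²) = 26.30 ft
R = A/P = 84.94/26.30 = 3.230 ft
n = (1.486/Q)·A·R^(2/3)·S^(1/2) = (1.486/367) × 84.94 × 2.185 × 0.05000 = 0.03758

0.0376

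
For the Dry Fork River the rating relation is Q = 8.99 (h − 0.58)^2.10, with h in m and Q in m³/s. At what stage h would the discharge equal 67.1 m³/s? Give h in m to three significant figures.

3.18 m

h − h₀ = (Q/C)^(1/b) = (67.1/8.99)^(1/2.10) = 2.604 m
h = 0.58 + 2.604 = 3.184 m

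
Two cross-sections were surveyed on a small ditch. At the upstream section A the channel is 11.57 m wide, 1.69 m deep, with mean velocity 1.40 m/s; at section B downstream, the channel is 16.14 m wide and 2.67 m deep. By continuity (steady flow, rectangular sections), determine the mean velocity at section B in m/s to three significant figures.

0.635 m/s

Q = A₁V₁ = (11.57×1.69) × 1.40 = 27.37 m³/s
A₂ = 16.14 × 2.67 = 43.09 m²
V₂ = Q/A₂ = 27.37/43.09 = 0.6352 m/s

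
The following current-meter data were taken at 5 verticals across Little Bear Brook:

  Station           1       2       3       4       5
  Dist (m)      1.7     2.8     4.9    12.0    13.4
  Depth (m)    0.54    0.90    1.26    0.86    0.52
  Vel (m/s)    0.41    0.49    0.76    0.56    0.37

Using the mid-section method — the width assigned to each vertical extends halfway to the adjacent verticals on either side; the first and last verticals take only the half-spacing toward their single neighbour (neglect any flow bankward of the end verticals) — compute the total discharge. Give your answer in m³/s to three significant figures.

7.41 m³/s

w_1 = (2.8 − 1.7)/2 = 0.55 m; q_1 = 0.41 × 0.54 × 0.55 = 0.1218 m³/s
w_2 = (4.9 − 1.7)/2 = 1.6 m; q_2 = 0.49 × 0.90 × 1.6 = 0.7056 m³/s
w_3 = (12.0 − 2.8)/2 = 4.6 m; q_3 = 0.76 × 1.26 × 4.6 = 4.405 m³/s
w_4 = (13.4 − 4.9)/2 = 4.25 m; q_4 = 0.56 × 0.86 × 4.25 = 2.047 m³/s
w_5 = (13.4 − 12.0)/2 = 0.7 m; q_5 = 0.37 × 0.52 × 0.7 = 0.1347 m³/s
Q = Σ qᵢ = 7.414 m³/s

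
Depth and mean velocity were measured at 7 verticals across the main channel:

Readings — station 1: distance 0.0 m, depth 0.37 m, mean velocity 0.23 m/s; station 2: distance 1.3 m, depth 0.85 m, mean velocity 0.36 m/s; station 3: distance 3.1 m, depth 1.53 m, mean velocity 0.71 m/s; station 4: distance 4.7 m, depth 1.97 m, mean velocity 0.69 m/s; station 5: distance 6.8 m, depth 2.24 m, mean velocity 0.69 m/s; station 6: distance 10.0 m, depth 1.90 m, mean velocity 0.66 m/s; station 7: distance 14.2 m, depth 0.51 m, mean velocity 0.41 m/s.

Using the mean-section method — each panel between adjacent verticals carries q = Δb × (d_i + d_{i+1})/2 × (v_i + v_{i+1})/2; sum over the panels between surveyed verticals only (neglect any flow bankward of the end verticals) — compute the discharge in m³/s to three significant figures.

Panel 1-2: Δb = 1.3 m, d̄ = (0.37+0.85)/2 = 0.61, v̄ = (0.23+0.36)/2 = 0.295 → q = 1.3×0.61×0.295 = 0.2339 m³/s
Panel 2-3: Δb = 1.8 m, d̄ = (0.85+1.53)/2 = 1.19, v̄ = (0.36+0.71)/2 = 0.535 → q = 1.8×1.19×0.535 = 1.146 m³/s
Panel 3-4: Δb = 1.6 m, d̄ = (1.53+1.97)/2 = 1.75, v̄ = (0.71+0.69)/2 = 0.7 → q = 1.6×1.75×0.7 = 1.960 m³/s
Panel 4-5: Δb = 2.1 m, d̄ = (1.97+2.24)/2 = 2.105, v̄ = (0.69+0.69)/2 = 0.69 → q = 2.1×2.105×0.69 = 3.050 m³/s
Panel 5-6: Δb = 3.2 m, d̄ = (2.24+1.90)/2 = 2.07, v̄ = (0.69+0.66)/2 = 0.675 → q = 3.2×2.07×0.675 = 4.471 m³/s
Panel 6-7: Δb = 4.2 m, d̄ = (1.90+0.51)/2 = 1.205, v̄ = (0.66+0.41)/2 = 0.535 → q = 4.2×1.205×0.535 = 2.708 m³/s
Q = Σ q = 13.57 m³/s

13.6 m³/s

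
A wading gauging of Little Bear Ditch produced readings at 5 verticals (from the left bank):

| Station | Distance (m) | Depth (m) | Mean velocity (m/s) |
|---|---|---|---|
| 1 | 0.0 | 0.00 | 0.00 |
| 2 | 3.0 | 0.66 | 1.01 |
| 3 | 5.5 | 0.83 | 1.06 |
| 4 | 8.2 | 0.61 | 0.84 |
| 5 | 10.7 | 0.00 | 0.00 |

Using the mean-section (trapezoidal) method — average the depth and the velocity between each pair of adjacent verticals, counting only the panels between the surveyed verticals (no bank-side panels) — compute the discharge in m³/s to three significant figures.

Panel 1-2: Δb = 3 m, d̄ = (0.00+0.66)/2 = 0.33, v̄ = (0.00+1.01)/2 = 0.505 → q = 3×0.33×0.505 = 0.5000 m³/s
Panel 2-3: Δb = 2.5 m, d̄ = (0.66+0.83)/2 = 0.745, v̄ = (1.01+1.06)/2 = 1.035 → q = 2.5×0.745×1.035 = 1.928 m³/s
Panel 3-4: Δb = 2.7 m, d̄ = (0.83+0.61)/2 = 0.72, v̄ = (1.06+0.84)/2 = 0.95 → q = 2.7×0.72×0.95 = 1.847 m³/s
Panel 4-5: Δb = 2.5 m, d̄ = (0.61+0.00)/2 = 0.305, v̄ = (0.84+0.00)/2 = 0.42 → q = 2.5×0.305×0.42 = 0.3203 m³/s
Q = Σ q = 4.595 m³/s

4.59 m³/s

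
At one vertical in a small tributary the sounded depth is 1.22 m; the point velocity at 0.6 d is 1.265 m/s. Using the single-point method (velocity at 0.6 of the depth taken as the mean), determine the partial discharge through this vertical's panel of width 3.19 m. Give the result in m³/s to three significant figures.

4.92 m³/s

v̄ = v₀.₆ = 1.265 m/s
q = v̄ × d × w = 1.265 × 1.22 × 3.19 = 4.923 m³/s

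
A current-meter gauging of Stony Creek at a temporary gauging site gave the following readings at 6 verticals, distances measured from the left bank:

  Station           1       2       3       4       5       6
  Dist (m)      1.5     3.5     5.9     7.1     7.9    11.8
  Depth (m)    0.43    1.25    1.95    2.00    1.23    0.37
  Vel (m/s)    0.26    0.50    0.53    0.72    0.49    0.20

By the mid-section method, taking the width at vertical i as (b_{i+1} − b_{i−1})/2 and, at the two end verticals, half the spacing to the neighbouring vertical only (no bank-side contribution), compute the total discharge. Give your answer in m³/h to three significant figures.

22900 m³/h

w_1 = (3.5 − 1.5)/2 = 1 m; q_1 = 0.26 × 0.43 × 1 = 0.1118 m³/s
w_2 = (5.9 − 1.5)/2 = 2.2 m; q_2 = 0.50 × 1.25 × 2.2 = 1.375 m³/s
w_3 = (7.1 − 3.5)/2 = 1.8 m; q_3 = 0.53 × 1.95 × 1.8 = 1.860 m³/s
w_4 = (7.9 − 5.9)/2 = 1 m; q_4 = 0.72 × 2.00 × 1 = 1.440 m³/s
w_5 = (11.8 − 7.1)/2 = 2.35 m; q_5 = 0.49 × 1.23 × 2.35 = 1.416 m³/s
w_6 = (11.8 − 7.9)/2 = 1.95 m; q_6 = 0.20 × 0.37 × 1.95 = 0.1443 m³/s
Q = Σ qᵢ = 6.348 m³/s
= 6.348 × 3600 = 22850 m³/h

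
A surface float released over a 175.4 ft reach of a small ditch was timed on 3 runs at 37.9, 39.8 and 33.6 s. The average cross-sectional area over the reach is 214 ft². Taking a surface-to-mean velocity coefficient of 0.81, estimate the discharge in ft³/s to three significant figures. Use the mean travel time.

820 ft³/s

t̄ = (37.9 + 39.8 + 33.6) / 3 = 37.1 s
v_surface = L / t̄ = 175.4 / 37.1 = 4.728 ft/s
v_mean = 0.81 × 4.728 = 3.829 ft/s
Q = A × v_mean = 214 × 3.829 = 819.5 ft³/s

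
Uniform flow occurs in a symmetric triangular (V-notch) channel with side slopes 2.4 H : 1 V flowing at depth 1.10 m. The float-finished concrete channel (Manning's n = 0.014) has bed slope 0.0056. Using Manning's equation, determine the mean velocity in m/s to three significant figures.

A = z·y² = 2.4×1.10² = 2.904 m²
P = 2y√(1+z²) = 2×1.10×√(1+2.4²) = 5.720 m
R = A/P = 2.904/5.720 = 0.5077 m
Q = (1/n)·A·R^(2/3)·S^(1/2) = (1/0.014) × 2.904 × 0.5077^(2/3) × 0.0056^(1/2) = 9.879 m³/s
V = Q/A = 9.879/2.904 = 3.402 m/s

3.40 m/s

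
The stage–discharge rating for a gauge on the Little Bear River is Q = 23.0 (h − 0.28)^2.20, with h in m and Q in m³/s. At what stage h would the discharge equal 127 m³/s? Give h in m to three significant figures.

h − h₀ = (Q/C)^(1/b) = (127/23.0)^(1/2.20) = 2.174 m
h = 0.28 + 2.174 = 2.454 m

2.45 m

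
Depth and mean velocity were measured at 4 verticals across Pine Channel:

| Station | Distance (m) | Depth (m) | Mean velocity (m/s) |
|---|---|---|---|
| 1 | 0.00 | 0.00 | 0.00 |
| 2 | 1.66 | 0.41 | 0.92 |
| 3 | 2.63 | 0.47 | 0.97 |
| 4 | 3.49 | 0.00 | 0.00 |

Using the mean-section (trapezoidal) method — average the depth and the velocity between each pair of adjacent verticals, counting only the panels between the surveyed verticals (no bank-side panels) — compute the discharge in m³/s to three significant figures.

Panel 1-2: Δb = 1.66 m, d̄ = (0.00+0.41)/2 = 0.205, v̄ = (0.00+0.92)/2 = 0.46 → q = 1.66×0.205×0.46 = 0.1565 m³/s
Panel 2-3: Δb = 0.97 m, d̄ = (0.41+0.47)/2 = 0.44, v̄ = (0.92+0.97)/2 = 0.945 → q = 0.97×0.44×0.945 = 0.4033 m³/s
Panel 3-4: Δb = 0.86 m, d̄ = (0.47+0.00)/2 = 0.235, v̄ = (0.97+0.00)/2 = 0.485 → q = 0.86×0.235×0.485 = 0.09802 m³/s
Q = Σ q = 0.6579 m³/s

0.658 m³/s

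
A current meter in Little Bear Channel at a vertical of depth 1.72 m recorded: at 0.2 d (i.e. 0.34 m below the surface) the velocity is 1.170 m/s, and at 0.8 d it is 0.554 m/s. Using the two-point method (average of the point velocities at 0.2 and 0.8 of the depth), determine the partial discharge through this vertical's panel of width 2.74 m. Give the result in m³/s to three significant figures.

4.06 m³/s

v̄ = (1.170 + 0.554) / 2 = 0.8620 m/s
q = v̄ × d × w = 0.8620 × 1.72 × 2.74 = 4.062 m³/s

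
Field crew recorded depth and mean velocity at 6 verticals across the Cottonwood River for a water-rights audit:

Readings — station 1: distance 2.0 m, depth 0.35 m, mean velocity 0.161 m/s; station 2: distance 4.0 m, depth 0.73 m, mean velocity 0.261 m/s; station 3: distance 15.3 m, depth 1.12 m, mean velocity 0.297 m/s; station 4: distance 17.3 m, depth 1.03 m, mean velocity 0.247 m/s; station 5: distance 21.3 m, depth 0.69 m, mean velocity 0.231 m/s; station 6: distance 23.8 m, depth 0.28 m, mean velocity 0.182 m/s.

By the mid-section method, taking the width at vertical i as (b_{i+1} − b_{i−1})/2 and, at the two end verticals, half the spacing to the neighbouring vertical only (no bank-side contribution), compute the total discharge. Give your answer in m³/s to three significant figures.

w_1 = (4.0 − 2.0)/2 = 1 m; q_1 = 0.161 × 0.35 × 1 = 0.05635 m³/s
w_2 = (15.3 − 2.0)/2 = 6.65 m; q_2 = 0.261 × 0.73 × 6.65 = 1.267 m³/s
w_3 = (17.3 − 4.0)/2 = 6.65 m; q_3 = 0.297 × 1.12 × 6.65 = 2.212 m³/s
w_4 = (21.3 − 15.3)/2 = 3 m; q_4 = 0.247 × 1.03 × 3 = 0.7632 m³/s
w_5 = (23.8 − 17.3)/2 = 3.25 m; q_5 = 0.231 × 0.69 × 3.25 = 0.5180 m³/s
w_6 = (23.8 − 21.3)/2 = 1.25 m; q_6 = 0.182 × 0.28 × 1.25 = 0.06370 m³/s
Q = Σ qᵢ = 4.880 m³/s

4.88 m³/s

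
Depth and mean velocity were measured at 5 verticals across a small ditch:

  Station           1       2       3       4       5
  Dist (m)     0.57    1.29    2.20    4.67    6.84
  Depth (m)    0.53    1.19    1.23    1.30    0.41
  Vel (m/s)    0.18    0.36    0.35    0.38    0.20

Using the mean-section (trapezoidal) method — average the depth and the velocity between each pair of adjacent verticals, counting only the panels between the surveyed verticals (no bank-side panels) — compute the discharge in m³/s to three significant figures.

2.24 m³/s

Panel 1-2: Δb = 0.72 m, d̄ = (0.53+1.19)/2 = 0.86, v̄ = (0.18+0.36)/2 = 0.27 → q = 0.72×0.86×0.27 = 0.1672 m³/s
Panel 2-3: Δb = 0.91 m, d̄ = (1.19+1.23)/2 = 1.21, v̄ = (0.36+0.35)/2 = 0.355 → q = 0.91×1.21×0.355 = 0.3909 m³/s
Panel 3-4: Δb = 2.47 m, d̄ = (1.23+1.30)/2 = 1.265, v̄ = (0.35+0.38)/2 = 0.365 → q = 2.47×1.265×0.365 = 1.140 m³/s
Panel 4-5: Δb = 2.17 m, d̄ = (1.30+0.41)/2 = 0.855, v̄ = (0.38+0.20)/2 = 0.29 → q = 2.17×0.855×0.29 = 0.5381 m³/s
Q = Σ q = 2.237 m³/s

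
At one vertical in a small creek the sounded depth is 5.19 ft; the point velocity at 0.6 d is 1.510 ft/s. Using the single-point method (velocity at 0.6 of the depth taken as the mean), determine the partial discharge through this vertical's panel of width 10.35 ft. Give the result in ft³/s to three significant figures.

81.1 ft³/s

v̄ = v₀.₆ = 1.510 ft/s
q = v̄ × d × w = 1.510 × 5.19 × 10.35 = 81.11 ft³/s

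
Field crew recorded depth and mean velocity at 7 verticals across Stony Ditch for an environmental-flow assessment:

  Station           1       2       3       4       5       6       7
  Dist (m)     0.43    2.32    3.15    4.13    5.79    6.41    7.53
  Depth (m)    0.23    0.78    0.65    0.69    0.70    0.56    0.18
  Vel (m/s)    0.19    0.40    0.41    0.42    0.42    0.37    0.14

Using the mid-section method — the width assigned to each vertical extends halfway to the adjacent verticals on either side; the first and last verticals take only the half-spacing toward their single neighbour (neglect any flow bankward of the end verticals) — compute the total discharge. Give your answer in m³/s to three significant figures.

1.62 m³/s

w_1 = (2.32 − 0.43)/2 = 0.945 m; q_1 = 0.19 × 0.23 × 0.945 = 0.04130 m³/s
w_2 = (3.15 − 0.43)/2 = 1.36 m; q_2 = 0.40 × 0.78 × 1.36 = 0.4243 m³/s
w_3 = (4.13 − 2.32)/2 = 0.905 m; q_3 = 0.41 × 0.65 × 0.905 = 0.2412 m³/s
w_4 = (5.79 − 3.15)/2 = 1.32 m; q_4 = 0.42 × 0.69 × 1.32 = 0.3825 m³/s
w_5 = (6.41 − 4.13)/2 = 1.14 m; q_5 = 0.42 × 0.70 × 1.14 = 0.3352 m³/s
w_6 = (7.53 − 5.79)/2 = 0.87 m; q_6 = 0.37 × 0.56 × 0.87 = 0.1803 m³/s
w_7 = (7.53 − 6.41)/2 = 0.56 m; q_7 = 0.14 × 0.18 × 0.56 = 0.01411 m³/s
Q = Σ qᵢ = 1.619 m³/s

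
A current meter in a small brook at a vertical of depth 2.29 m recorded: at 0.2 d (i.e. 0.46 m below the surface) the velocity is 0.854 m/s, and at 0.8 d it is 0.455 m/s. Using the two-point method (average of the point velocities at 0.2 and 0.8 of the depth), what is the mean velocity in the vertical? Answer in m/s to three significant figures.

v̄ = (0.854 + 0.455) / 2 = 0.6545 m/s

0.655 m/s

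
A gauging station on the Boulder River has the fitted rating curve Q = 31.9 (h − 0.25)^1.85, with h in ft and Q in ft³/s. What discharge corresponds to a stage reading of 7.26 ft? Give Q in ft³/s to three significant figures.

Q = 31.9 × (7.26 − 0.25)^1.85 = 31.9 × 7.01^1.85 = 1170 ft³/s

1170 ft³/s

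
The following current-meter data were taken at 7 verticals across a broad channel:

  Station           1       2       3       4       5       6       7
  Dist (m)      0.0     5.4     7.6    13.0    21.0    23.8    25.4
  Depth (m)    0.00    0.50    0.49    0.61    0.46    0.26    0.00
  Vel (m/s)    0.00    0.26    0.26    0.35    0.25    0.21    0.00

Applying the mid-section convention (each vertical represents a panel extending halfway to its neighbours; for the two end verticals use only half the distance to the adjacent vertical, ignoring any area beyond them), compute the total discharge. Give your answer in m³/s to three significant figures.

w_2 = (7.6 − 0.0)/2 = 3.8 m; q_2 = 0.26 × 0.50 × 3.8 = 0.4940 m³/s
w_3 = (13.0 − 5.4)/2 = 3.8 m; q_3 = 0.26 × 0.49 × 3.8 = 0.4841 m³/s
w_4 = (21.0 − 7.6)/2 = 6.7 m; q_4 = 0.35 × 0.61 × 6.7 = 1.430 m³/s
w_5 = (23.8 − 13.0)/2 = 5.4 m; q_5 = 0.25 × 0.46 × 5.4 = 0.6210 m³/s
w_6 = (25.4 − 21.0)/2 = 2.2 m; q_6 = 0.21 × 0.26 × 2.2 = 0.1201 m³/s
Stations 1, 7 contribute zero (depth or velocity is 0).
Q = Σ qᵢ = 3.150 m³/s

3.15 m³/s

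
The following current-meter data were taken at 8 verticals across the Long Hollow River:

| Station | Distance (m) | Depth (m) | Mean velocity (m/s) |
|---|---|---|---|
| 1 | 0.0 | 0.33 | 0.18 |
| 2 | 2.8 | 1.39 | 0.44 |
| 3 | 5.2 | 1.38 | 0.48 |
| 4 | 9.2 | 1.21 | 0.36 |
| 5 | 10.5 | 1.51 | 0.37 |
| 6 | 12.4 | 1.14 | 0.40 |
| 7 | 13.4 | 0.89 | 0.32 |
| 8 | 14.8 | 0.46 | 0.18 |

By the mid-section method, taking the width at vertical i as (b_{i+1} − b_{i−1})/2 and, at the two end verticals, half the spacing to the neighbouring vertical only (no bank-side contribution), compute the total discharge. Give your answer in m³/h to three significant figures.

w_1 = (2.8 − 0.0)/2 = 1.4 m; q_1 = 0.18 × 0.33 × 1.4 = 0.08316 m³/s
w_2 = (5.2 − 0.0)/2 = 2.6 m; q_2 = 0.44 × 1.39 × 2.6 = 1.590 m³/s
w_3 = (9.2 − 2.8)/2 = 3.2 m; q_3 = 0.48 × 1.38 × 3.2 = 2.120 m³/s
w_4 = (10.5 − 5.2)/2 = 2.65 m; q_4 = 0.36 × 1.21 × 2.65 = 1.154 m³/s
w_5 = (12.4 − 9.2)/2 = 1.6 m; q_5 = 0.37 × 1.51 × 1.6 = 0.8939 m³/s
w_6 = (13.4 − 10.5)/2 = 1.45 m; q_6 = 0.40 × 1.14 × 1.45 = 0.6612 m³/s
w_7 = (14.8 − 12.4)/2 = 1.2 m; q_7 = 0.32 × 0.89 × 1.2 = 0.3418 m³/s
w_8 = (14.8 − 13.4)/2 = 0.7 m; q_8 = 0.18 × 0.46 × 0.7 = 0.05796 m³/s
Q = Σ qᵢ = 6.902 m³/s
= 6.902 × 3600 = 24850 m³/h

24800 m³/h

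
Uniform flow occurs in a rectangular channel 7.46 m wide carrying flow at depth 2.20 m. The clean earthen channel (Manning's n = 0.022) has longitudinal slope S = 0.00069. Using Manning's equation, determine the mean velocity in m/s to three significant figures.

A = b·y = 7.46 × 2.20 = 16.41 m²
P = b + 2y = 7.46 + 2×2.20 = 11.86 m
R = A/P = 16.41/11.86 = 1.384 m
Q = (1/n)·A·R^(2/3)·S^(1/2) = (1/0.022) × 16.41 × 1.384^(2/3) × 0.00069^(1/2) = 24.33 m³/s
V = Q/A = 24.33/16.41 = 1.483 m/s

1.48 m/s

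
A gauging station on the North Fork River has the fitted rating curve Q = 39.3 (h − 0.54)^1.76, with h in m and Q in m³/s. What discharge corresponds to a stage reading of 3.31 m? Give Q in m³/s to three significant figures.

236 m³/s

Q = 39.3 × (3.31 − 0.54)^1.76 = 39.3 × 2.77^1.76 = 236.1 m³/s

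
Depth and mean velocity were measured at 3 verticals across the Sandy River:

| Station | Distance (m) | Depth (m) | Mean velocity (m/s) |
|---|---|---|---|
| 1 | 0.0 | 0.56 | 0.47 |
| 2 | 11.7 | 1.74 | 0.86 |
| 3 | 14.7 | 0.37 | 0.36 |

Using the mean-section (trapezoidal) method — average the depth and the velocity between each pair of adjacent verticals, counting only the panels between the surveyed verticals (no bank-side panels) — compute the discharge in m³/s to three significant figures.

Panel 1-2: Δb = 11.7 m, d̄ = (0.56+1.74)/2 = 1.15, v̄ = (0.47+0.86)/2 = 0.665 → q = 11.7×1.15×0.665 = 8.948 m³/s
Panel 2-3: Δb = 3 m, d̄ = (1.74+0.37)/2 = 1.055, v̄ = (0.86+0.36)/2 = 0.61 → q = 3×1.055×0.61 = 1.931 m³/s
Q = Σ q = 10.88 m³/s

10.9 m³/s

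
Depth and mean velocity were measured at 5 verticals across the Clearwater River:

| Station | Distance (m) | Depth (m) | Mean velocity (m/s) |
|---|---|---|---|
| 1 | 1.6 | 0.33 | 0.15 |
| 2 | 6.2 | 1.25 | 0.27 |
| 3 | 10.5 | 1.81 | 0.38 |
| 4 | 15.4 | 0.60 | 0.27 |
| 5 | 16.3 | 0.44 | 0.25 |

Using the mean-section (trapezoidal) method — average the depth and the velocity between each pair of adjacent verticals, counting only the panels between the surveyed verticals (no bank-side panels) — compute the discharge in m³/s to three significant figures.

4.94 m³/s

Panel 1-2: Δb = 4.6 m, d̄ = (0.33+1.25)/2 = 0.79, v̄ = (0.15+0.27)/2 = 0.21 → q = 4.6×0.79×0.21 = 0.7631 m³/s
Panel 2-3: Δb = 4.3 m, d̄ = (1.25+1.81)/2 = 1.53, v̄ = (0.27+0.38)/2 = 0.325 → q = 4.3×1.53×0.325 = 2.138 m³/s
Panel 3-4: Δb = 4.9 m, d̄ = (1.81+0.60)/2 = 1.205, v̄ = (0.38+0.27)/2 = 0.325 → q = 4.9×1.205×0.325 = 1.919 m³/s
Panel 4-5: Δb = 0.9 m, d̄ = (0.60+0.44)/2 = 0.52, v̄ = (0.27+0.25)/2 = 0.26 → q = 0.9×0.52×0.26 = 0.1217 m³/s
Q = Σ q = 4.942 m³/s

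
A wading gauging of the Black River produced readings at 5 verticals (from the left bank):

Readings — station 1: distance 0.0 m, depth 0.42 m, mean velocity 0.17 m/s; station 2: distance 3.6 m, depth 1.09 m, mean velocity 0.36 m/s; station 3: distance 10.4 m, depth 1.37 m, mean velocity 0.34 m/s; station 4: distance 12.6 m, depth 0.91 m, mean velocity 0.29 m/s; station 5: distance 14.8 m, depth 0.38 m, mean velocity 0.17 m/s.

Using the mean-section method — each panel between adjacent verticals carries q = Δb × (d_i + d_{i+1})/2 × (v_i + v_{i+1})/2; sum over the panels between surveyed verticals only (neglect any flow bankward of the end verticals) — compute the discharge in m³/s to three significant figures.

4.76 m³/s

Panel 1-2: Δb = 3.6 m, d̄ = (0.42+1.09)/2 = 0.755, v̄ = (0.17+0.36)/2 = 0.265 → q = 3.6×0.755×0.265 = 0.7203 m³/s
Panel 2-3: Δb = 6.8 m, d̄ = (1.09+1.37)/2 = 1.23, v̄ = (0.36+0.34)/2 = 0.35 → q = 6.8×1.23×0.35 = 2.927 m³/s
Panel 3-4: Δb = 2.2 m, d̄ = (1.37+0.91)/2 = 1.14, v̄ = (0.34+0.29)/2 = 0.315 → q = 2.2×1.14×0.315 = 0.7900 m³/s
Panel 4-5: Δb = 2.2 m, d̄ = (0.91+0.38)/2 = 0.645, v̄ = (0.29+0.17)/2 = 0.23 → q = 2.2×0.645×0.23 = 0.3264 m³/s
Q = Σ q = 4.764 m³/s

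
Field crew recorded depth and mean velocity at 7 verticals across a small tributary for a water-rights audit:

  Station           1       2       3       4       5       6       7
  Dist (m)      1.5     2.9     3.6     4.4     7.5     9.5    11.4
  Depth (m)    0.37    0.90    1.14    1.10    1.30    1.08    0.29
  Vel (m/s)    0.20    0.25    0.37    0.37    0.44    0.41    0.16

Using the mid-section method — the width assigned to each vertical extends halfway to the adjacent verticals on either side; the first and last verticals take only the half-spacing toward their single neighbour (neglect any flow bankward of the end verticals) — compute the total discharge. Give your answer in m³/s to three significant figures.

3.76 m³/s

w_1 = (2.9 − 1.5)/2 = 0.7 m; q_1 = 0.20 × 0.37 × 0.7 = 0.05180 m³/s
w_2 = (3.6 − 1.5)/2 = 1.05 m; q_2 = 0.25 × 0.90 × 1.05 = 0.2363 m³/s
w_3 = (4.4 − 2.9)/2 = 0.75 m; q_3 = 0.37 × 1.14 × 0.75 = 0.3164 m³/s
w_4 = (7.5 − 3.6)/2 = 1.95 m; q_4 = 0.37 × 1.10 × 1.95 = 0.7937 m³/s
w_5 = (9.5 − 4.4)/2 = 2.55 m; q_5 = 0.44 × 1.30 × 2.55 = 1.459 m³/s
w_6 = (11.4 − 7.5)/2 = 1.95 m; q_6 = 0.41 × 1.08 × 1.95 = 0.8635 m³/s
w_7 = (11.4 − 9.5)/2 = 0.95 m; q_7 = 0.16 × 0.29 × 0.95 = 0.04408 m³/s
Q = Σ qᵢ = 3.764 m³/s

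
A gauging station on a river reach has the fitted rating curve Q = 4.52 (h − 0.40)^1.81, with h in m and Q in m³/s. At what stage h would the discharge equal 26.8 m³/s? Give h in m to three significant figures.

h − h₀ = (Q/C)^(1/b) = (26.8/4.52)^(1/1.81) = 2.673 m
h = 0.40 + 2.673 = 3.073 m

3.07 m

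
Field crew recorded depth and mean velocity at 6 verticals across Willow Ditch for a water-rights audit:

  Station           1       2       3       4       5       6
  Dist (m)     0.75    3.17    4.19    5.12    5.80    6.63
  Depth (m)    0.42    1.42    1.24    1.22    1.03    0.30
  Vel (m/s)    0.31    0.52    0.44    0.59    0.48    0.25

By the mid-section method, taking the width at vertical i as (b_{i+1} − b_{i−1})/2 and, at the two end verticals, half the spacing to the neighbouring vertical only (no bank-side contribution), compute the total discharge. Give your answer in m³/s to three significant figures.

w_1 = (3.17 − 0.75)/2 = 1.21 m; q_1 = 0.31 × 0.42 × 1.21 = 0.1575 m³/s
w_2 = (4.19 − 0.75)/2 = 1.72 m; q_2 = 0.52 × 1.42 × 1.72 = 1.270 m³/s
w_3 = (5.12 − 3.17)/2 = 0.975 m; q_3 = 0.44 × 1.24 × 0.975 = 0.5320 m³/s
w_4 = (5.80 − 4.19)/2 = 0.805 m; q_4 = 0.59 × 1.22 × 0.805 = 0.5794 m³/s
w_5 = (6.63 − 5.12)/2 = 0.755 m; q_5 = 0.48 × 1.03 × 0.755 = 0.3733 m³/s
w_6 = (6.63 − 5.80)/2 = 0.415 m; q_6 = 0.25 × 0.30 × 0.415 = 0.03113 m³/s
Q = Σ qᵢ = 2.943 m³/s

2.94 m³/s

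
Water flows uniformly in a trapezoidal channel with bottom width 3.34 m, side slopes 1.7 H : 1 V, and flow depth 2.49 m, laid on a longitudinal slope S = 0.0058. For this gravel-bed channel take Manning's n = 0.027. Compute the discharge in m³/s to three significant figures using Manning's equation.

A = (b + z·y)·y = (3.34 + 1.7×2.49)×2.49 = 18.86 m²
P = b + 2y√(1+z²) = 3.34 + 2×2.49×√(1+1.7²) = 13.16 m
R = A/P = 18.86/13.16 = 1.433 m
Q = (1/n)·A·R^(2/3)·S^(1/2) = (1/0.027) × 18.86 × 1.433^(2/3) × 0.0058^(1/2) = 67.59 m³/s

67.6 m³/s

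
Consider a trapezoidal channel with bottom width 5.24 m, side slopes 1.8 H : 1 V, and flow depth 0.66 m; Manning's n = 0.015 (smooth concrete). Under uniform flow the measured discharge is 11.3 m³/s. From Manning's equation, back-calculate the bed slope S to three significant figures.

0.00369

A = (b + z·y)·y = (5.24 + 1.8×0.66)×0.66 = 4.242 m²
P = b + 2y√(1+z²) = 5.24 + 2×0.66×√(1+1.8²) = 7.958 m
R = A/P = 4.242/7.958 = 0.5331 m
S = (Q·n / (1·A·R^(2/3)))² = (11.3×0.015 / (1×4.242×0.6575))² = 0.003693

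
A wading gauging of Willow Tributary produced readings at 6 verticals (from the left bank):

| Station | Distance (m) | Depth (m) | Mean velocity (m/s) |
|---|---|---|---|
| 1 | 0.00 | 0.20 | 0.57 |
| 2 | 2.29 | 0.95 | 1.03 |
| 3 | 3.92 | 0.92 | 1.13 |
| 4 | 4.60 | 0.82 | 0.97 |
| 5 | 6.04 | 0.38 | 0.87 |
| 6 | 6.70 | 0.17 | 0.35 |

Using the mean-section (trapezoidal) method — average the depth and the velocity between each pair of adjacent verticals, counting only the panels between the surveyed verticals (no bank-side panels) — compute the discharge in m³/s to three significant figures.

4.23 m³/s

Panel 1-2: Δb = 2.29 m, d̄ = (0.20+0.95)/2 = 0.575, v̄ = (0.57+1.03)/2 = 0.8 → q = 2.29×0.575×0.8 = 1.053 m³/s
Panel 2-3: Δb = 1.63 m, d̄ = (0.95+0.92)/2 = 0.935, v̄ = (1.03+1.13)/2 = 1.08 → q = 1.63×0.935×1.08 = 1.646 m³/s
Panel 3-4: Δb = 0.68 m, d̄ = (0.92+0.82)/2 = 0.87, v̄ = (1.13+0.97)/2 = 1.05 → q = 0.68×0.87×1.05 = 0.6212 m³/s
Panel 4-5: Δb = 1.44 m, d̄ = (0.82+0.38)/2 = 0.6, v̄ = (0.97+0.87)/2 = 0.92 → q = 1.44×0.6×0.92 = 0.7949 m³/s
Panel 5-6: Δb = 0.66 m, d̄ = (0.38+0.17)/2 = 0.275, v̄ = (0.87+0.35)/2 = 0.61 → q = 0.66×0.275×0.61 = 0.1107 m³/s
Q = Σ q = 4.226 m³/s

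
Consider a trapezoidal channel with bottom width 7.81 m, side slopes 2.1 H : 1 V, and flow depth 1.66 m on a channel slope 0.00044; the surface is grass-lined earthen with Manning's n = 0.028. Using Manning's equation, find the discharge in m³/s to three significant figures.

A = (b + z·y)·y = (7.81 + 2.1×1.66)×1.66 = 18.75 m²
P = b + 2y√(1+z²) = 7.81 + 2×1.66×√(1+2.1²) = 15.53 m
R = A/P = 18.75/15.53 = 1.207 m
Q = (1/n)·A·R^(2/3)·S^(1/2) = (1/0.028) × 18.75 × 1.207^(2/3) × 0.00044^(1/2) = 15.93 m³/s

15.9 m³/s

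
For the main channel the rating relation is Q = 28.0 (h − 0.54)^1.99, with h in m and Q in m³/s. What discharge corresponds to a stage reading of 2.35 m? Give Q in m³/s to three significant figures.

Q = 28.0 × (2.35 − 0.54)^1.99 = 28.0 × 1.81^1.99 = 91.19 m³/s

91.2 m³/s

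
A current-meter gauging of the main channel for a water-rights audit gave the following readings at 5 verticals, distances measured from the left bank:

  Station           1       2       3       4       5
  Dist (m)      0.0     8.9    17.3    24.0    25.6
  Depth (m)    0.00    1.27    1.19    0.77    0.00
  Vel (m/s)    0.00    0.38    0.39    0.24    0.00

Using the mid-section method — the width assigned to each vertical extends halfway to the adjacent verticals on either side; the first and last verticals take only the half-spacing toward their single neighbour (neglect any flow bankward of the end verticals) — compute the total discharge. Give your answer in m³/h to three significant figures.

w_2 = (17.3 − 0.0)/2 = 8.65 m; q_2 = 0.38 × 1.27 × 8.65 = 4.174 m³/s
w_3 = (24.0 − 8.9)/2 = 7.55 m; q_3 = 0.39 × 1.19 × 7.55 = 3.504 m³/s
w_4 = (25.6 − 17.3)/2 = 4.15 m; q_4 = 0.24 × 0.77 × 4.15 = 0.7669 m³/s
Stations 1, 5 contribute zero (depth or velocity is 0).
Q = Σ qᵢ = 8.445 m³/s
= 8.445 × 3600 = 30400 m³/h

30400 m³/h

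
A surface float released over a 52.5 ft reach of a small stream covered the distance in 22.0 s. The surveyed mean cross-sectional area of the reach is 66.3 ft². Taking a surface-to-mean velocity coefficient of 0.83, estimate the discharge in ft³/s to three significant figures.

131 ft³/s

v_surface = L / t̄ = 52.5 / 22 = 2.386 ft/s
v_mean = 0.83 × 2.386 = 1.981 ft/s
Q = A × v_mean = 66.3 × 1.981 = 131.3 ft³/s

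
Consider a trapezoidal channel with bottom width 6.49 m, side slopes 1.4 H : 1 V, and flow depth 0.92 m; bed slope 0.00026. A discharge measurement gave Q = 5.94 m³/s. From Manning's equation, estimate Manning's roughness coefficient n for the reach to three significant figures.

A = (b + z·y)·y = (6.49 + 1.4×0.92)×0.92 = 7.156 m²
P = b + 2y√(1+z²) = 6.49 + 2×0.92×√(1+1.4²) = 9.656 m
R = A/P = 7.156/9.656 = 0.7411 m
n = (1/Q)·A·R^(2/3)·S^(1/2) = (1/5.94) × 7.156 × 0.8189 × 0.01612 = 0.01591

0.0159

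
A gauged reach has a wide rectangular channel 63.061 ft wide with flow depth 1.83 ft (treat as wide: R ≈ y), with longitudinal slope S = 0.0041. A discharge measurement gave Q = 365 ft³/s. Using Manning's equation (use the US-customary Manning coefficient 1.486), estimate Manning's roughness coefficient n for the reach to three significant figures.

0.0450

A = b·y = 63.061 × 1.83 = 115.4 ft²
Wide channel: R ≈ y = 1.83 ft
n = (1.486/Q)·A·R^(2/3)·S^(1/2) = (1.486/365) × 115.4 × 1.496 × 0.06403 = 0.04501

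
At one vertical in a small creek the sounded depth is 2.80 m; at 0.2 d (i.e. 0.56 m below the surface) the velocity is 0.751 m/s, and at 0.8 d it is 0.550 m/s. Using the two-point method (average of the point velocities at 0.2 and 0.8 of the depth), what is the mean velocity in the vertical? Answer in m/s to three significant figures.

0.651 m/s

v̄ = (0.751 + 0.550) / 2 = 0.6505 m/s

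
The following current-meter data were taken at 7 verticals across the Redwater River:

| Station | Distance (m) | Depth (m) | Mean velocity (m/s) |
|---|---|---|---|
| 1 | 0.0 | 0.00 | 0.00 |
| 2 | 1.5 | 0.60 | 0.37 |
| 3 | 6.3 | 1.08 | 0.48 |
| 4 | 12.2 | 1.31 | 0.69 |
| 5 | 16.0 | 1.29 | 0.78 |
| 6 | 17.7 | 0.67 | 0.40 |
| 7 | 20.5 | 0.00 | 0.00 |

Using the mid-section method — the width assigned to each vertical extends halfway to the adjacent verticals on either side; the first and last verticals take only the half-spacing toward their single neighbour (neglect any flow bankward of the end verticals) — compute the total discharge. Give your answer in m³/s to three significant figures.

w_2 = (6.3 − 0.0)/2 = 3.15 m; q_2 = 0.37 × 0.60 × 3.15 = 0.6993 m³/s
w_3 = (12.2 − 1.5)/2 = 5.35 m; q_3 = 0.48 × 1.08 × 5.35 = 2.773 m³/s
w_4 = (16.0 − 6.3)/2 = 4.85 m; q_4 = 0.69 × 1.31 × 4.85 = 4.384 m³/s
w_5 = (17.7 − 12.2)/2 = 2.75 m; q_5 = 0.78 × 1.29 × 2.75 = 2.767 m³/s
w_6 = (20.5 − 16.0)/2 = 2.25 m; q_6 = 0.40 × 0.67 × 2.25 = 0.6030 m³/s
Stations 1, 7 contribute zero (depth or velocity is 0).
Q = Σ qᵢ = 11.23 m³/s

11.2 m³/s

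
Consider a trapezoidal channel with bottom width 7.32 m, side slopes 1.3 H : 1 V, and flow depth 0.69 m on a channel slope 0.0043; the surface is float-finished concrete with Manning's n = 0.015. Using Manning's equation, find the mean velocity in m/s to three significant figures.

A = (b + z·y)·y = (7.32 + 1.3×0.69)×0.69 = 5.670 m²
P = b + 2y√(1+z²) = 7.32 + 2×0.69×√(1+1.3²) = 9.583 m
R = A/P = 5.670/9.583 = 0.5916 m
Q = (1/n)·A·R^(2/3)·S^(1/2) = (1/0.015) × 5.670 × 0.5916^(2/3) × 0.0043^(1/2) = 17.47 m³/s
V = Q/A = 17.47/5.670 = 3.081 m/s

3.08 m/s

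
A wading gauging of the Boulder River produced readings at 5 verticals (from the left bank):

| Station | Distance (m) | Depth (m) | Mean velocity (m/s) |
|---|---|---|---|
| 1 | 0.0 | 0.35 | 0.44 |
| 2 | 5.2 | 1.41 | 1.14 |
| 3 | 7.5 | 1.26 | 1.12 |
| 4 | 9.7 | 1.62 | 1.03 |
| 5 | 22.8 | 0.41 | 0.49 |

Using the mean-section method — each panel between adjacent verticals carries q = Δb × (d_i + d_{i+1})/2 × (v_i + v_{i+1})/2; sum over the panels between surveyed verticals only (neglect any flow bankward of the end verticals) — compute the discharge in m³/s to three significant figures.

20.6 m³/s

Panel 1-2: Δb = 5.2 m, d̄ = (0.35+1.41)/2 = 0.88, v̄ = (0.44+1.14)/2 = 0.79 → q = 5.2×0.88×0.79 = 3.615 m³/s
Panel 2-3: Δb = 2.3 m, d̄ = (1.41+1.26)/2 = 1.335, v̄ = (1.14+1.12)/2 = 1.13 → q = 2.3×1.335×1.13 = 3.470 m³/s
Panel 3-4: Δb = 2.2 m, d̄ = (1.26+1.62)/2 = 1.44, v̄ = (1.12+1.03)/2 = 1.075 → q = 2.2×1.44×1.075 = 3.406 m³/s
Panel 4-5: Δb = 13.1 m, d̄ = (1.62+0.41)/2 = 1.015, v̄ = (1.03+0.49)/2 = 0.76 → q = 13.1×1.015×0.76 = 10.11 m³/s
Q = Σ q = 20.60 m³/s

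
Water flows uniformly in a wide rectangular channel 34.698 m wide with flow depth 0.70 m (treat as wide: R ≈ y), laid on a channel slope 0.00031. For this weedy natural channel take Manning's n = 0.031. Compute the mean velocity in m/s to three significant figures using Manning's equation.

0.448 m/s

A = b·y = 34.698 × 0.70 = 24.29 m²
Wide channel: R ≈ y = 0.70 m
Q = (1/n)·A·R^(2/3)·S^(1/2) = (1/0.031) × 24.29 × 0.7000^(2/3) × 0.00031^(1/2) = 10.88 m³/s
V = Q/A = 10.88/24.29 = 0.4478 m/s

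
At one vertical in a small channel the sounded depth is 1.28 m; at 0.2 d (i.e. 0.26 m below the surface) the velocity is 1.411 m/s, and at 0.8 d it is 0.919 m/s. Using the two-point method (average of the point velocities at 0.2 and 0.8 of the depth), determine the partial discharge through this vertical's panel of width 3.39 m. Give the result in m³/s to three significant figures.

v̄ = (1.411 + 0.919) / 2 = 1.165 m/s
q = v̄ × d × w = 1.165 × 1.28 × 3.39 = 5.055 m³/s

5.06 m³/s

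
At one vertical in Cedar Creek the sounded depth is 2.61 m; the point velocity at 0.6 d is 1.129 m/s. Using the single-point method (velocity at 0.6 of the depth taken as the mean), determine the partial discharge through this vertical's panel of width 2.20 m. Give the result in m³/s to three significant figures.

6.48 m³/s

v̄ = v₀.₆ = 1.129 m/s
q = v̄ × d × w = 1.129 × 2.61 × 2.20 = 6.483 m³/s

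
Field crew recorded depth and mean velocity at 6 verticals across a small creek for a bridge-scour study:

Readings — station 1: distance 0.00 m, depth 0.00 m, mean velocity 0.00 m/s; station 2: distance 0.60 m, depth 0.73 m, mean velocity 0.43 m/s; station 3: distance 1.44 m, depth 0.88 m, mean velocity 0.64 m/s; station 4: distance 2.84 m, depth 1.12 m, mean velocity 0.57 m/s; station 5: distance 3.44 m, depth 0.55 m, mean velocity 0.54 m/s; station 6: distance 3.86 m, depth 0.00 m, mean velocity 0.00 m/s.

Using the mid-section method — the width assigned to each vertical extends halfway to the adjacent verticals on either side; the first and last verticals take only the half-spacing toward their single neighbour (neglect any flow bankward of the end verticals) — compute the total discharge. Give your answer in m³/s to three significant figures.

1.65 m³/s

w_2 = (1.44 − 0.00)/2 = 0.72 m; q_2 = 0.43 × 0.73 × 0.72 = 0.2260 m³/s
w_3 = (2.84 − 0.60)/2 = 1.12 m; q_3 = 0.64 × 0.88 × 1.12 = 0.6308 m³/s
w_4 = (3.44 − 1.44)/2 = 1 m; q_4 = 0.57 × 1.12 × 1 = 0.6384 m³/s
w_5 = (3.86 − 2.84)/2 = 0.51 m; q_5 = 0.54 × 0.55 × 0.51 = 0.1515 m³/s
Stations 1, 6 contribute zero (depth or velocity is 0).
Q = Σ qᵢ = 1.647 m³/s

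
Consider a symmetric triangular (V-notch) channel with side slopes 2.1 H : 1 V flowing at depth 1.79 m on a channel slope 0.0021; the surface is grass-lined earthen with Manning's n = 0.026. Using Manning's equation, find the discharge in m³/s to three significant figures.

10.3 m³/s

A = z·y² = 2.1×1.79² = 6.729 m²
P = 2y√(1+z²) = 2×1.79×√(1+2.1²) = 8.327 m
R = A/P = 6.729/8.327 = 0.8081 m
Q = (1/n)·A·R^(2/3)·S^(1/2) = (1/0.026) × 6.729 × 0.8081^(2/3) × 0.0021^(1/2) = 10.29 m³/s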